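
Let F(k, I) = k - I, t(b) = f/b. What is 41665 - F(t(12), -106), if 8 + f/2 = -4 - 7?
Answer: 249373/6 ≈ 41562.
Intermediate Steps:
f = -38 (f = -16 + 2*(-4 - 7) = -16 + 2*(-11) = -16 - 22 = -38)
t(b) = -38/b
41665 - F(t(12), -106) = 41665 - (-38/12 - 1*(-106)) = 41665 - (-38*1/12 + 106) = 41665 - (-19/6 + 106) = 41665 - 1*617/6 = 41665 - 617/6 = 249373/6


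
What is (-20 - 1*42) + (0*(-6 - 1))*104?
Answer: -62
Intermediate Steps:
(-20 - 1*42) + (0*(-6 - 1))*104 = (-20 - 42) + (0*(-7))*104 = -62 + 0*104 = -62 + 0 = -62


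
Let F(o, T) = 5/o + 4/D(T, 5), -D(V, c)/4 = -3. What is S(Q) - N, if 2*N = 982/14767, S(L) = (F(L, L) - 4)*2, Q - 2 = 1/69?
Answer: -14794543/6157839 ≈ -2.4026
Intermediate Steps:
D(V, c) = 12 (D(V, c) = -4*(-3) = 12)
Q = 139/69 (Q = 2 + 1/69 = 139/69 ≈ 2.0145)
F(o, T) = ⅓ + 5/o (F(o, T) = 5/o + 4/12 = 5/o + 4*(1/12) = 5/o + ⅓ = ⅓ + 5/o)
S(L) = -8 + 2*(15 + L)/(3*L) (S(L) = ((15 + L)/(3*L) - 4)*2 = (-4 + (15 + L)/(3*L))*2 = -8 + 2*(15 + L)/(3*L))
N = 491/14767 (N = (982/14767)/2 = (982*(1/14767))/2 = (½)*(982/14767) = 491/14767 ≈ 0.033250)
S(Q) - N = (-22/3 + 10/(139/69)) - 1*491/14767 = (-22/3 + 10*(69/139)) - 491/14767 = (-22/3 + 690/139) - 491/14767 = -988/417 - 491/14767 = -14794543/6157839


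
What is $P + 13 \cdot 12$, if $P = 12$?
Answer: $168$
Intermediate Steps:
$P + 13 \cdot 12 = 12 + 13 \cdot 12 = 12 + 156 = 168$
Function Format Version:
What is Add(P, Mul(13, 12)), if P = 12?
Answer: 168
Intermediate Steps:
Add(P, Mul(13, 12)) = Add(12, Mul(13, 12)) = Add(12, 156) = 168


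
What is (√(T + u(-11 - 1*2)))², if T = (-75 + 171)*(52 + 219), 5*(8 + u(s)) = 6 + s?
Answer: 130033/5 ≈ 26007.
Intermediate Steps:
u(s) = -34/5 + s/5 (u(s) = -8 + (6 + s)/5 = -8 + (6/5 + s/5) = -34/5 + s/5)
T = 26016 (T = 96*271 = 26016)
(√(T + u(-11 - 1*2)))² = (√(26016 + (-34/5 + (-11 - 1*2)/5)))² = (√(26016 + (-34/5 + (-11 - 2)/5)))² = (√(26016 + (-34/5 + (⅕)*(-13))))² = (√(26016 + (-34/5 - 13/5)))² = (√(26016 - 47/5))² = (√(130033/5))² = (√650165/5)² = 130033/5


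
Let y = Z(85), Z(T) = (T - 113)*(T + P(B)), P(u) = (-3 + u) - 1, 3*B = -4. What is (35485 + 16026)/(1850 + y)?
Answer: -154533/1142 ≈ -135.32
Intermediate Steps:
B = -4/3 (B = (⅓)*(-4) = -4/3 ≈ -1.3333)
P(u) = -4 + u
Z(T) = (-113 + T)*(-16/3 + T) (Z(T) = (T - 113)*(T + (-4 - 4/3)) = (-113 + T)*(T - 16/3) = (-113 + T)*(-16/3 + T))
y = -6692/3 (y = 1808/3 + 85² - 355/3*85 = 1808/3 + 7225 - 30175/3 = -6692/3 ≈ -2230.7)
(35485 + 16026)/(1850 + y) = (35485 + 16026)/(1850 - 6692/3) = 51511/(-1142/3) = 51511*(-3/1142) = -154533/1142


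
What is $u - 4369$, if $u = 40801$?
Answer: $36432$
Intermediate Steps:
$u - 4369 = 40801 - 4369 = 36432$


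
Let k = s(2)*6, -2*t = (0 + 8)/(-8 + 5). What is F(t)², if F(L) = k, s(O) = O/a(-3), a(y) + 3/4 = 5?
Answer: 2304/289 ≈ 7.9723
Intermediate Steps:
a(y) = 17/4 (a(y) = -¾ + 5 = 17/4)
s(O) = 4*O/17 (s(O) = O/(17/4) = O*(4/17) = 4*O/17)
t = 4/3 (t = -(0 + 8)/(2*(-8 + 5)) = -4/(-3) = -4*(-1)/3 = -½*(-8/3) = 4/3 ≈ 1.3333)
k = 48/17 (k = ((4/17)*2)*6 = (8/17)*6 = 48/17 ≈ 2.8235)
F(L) = 48/17
F(t)² = (48/17)² = 2304/289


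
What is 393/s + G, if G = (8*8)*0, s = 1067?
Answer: 393/1067 ≈ 0.36832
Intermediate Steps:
G = 0 (G = 64*0 = 0)
393/s + G = 393/1067 + 0 = 393/1067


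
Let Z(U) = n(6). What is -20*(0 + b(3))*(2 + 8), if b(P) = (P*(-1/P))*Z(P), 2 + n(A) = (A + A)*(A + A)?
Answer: 28400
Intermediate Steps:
n(A) = -2 + 4*A² (n(A) = -2 + (A + A)*(A + A) = -2 + (2*A)*(2*A) = -2 + 4*A²)
Z(U) = 142 (Z(U) = -2 + 4*6² = -2 + 4*36 = -2 + 144 = 142)
b(P) = -142 (b(P) = (P*(-1/P))*142 = -1*142 = -142)
-20*(0 + b(3))*(2 + 8) = -20*(0 - 142)*(2 + 8) = -(-2840)*10 = -20*(-1420) = 28400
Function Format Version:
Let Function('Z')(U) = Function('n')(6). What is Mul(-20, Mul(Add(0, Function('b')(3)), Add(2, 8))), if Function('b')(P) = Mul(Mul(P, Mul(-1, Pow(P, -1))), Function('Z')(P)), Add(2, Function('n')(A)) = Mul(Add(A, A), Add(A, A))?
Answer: 28400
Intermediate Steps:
Function('n')(A) = Add(-2, Mul(4, Pow(A, 2))) (Function('n')(A) = Add(-2, Mul(Add(A, A), Add(A, A))) = Add(-2, Mul(Mul(2, A), Mul(2, A))) = Add(-2, Mul(4, Pow(A, 2))))
Function('Z')(U) = 142 (Function('Z')(U) = Add(-2, Mul(4, Pow(6, 2))) = Add(-2, Mul(4, 36)) = Add(-2, 144) = 142)
Function('b')(P) = -142 (Function('b')(P) = Mul(Mul(P, Mul(-1, Pow(P, -1))), 142) = Mul(-1, 142) = -142)
Mul(-20, Mul(Add(0, Function('b')(3)), Add(2, 8))) = Mul(-20, Mul(Add(0, -142), Add(2, 8))) = Mul(-20, Mul(-142, 10)) = Mul(-20, -1420) = 28400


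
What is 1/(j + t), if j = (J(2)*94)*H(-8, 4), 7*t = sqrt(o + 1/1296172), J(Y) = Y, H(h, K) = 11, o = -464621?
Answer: 131343701104/272221002613883 - 14*I*sqrt(195148004618188873)/272221002613883 ≈ 0.00048249 - 2.2719e-5*I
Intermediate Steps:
t = I*sqrt(195148004618188873)/4536602 (t = sqrt(-464621 + 1/1296172)/7 = sqrt(-602228730811/1296172)/7 = (I*sqrt(195148004618188873)/648086)/7 = I*sqrt(195148004618188873)/4536602 ≈ 97.376*I)
j = 2068 (j = (2*94)*11 = 188*11 = 2068)
1/(j + t) = 1/(2068 + I*sqrt(195148004618188873)/4536602)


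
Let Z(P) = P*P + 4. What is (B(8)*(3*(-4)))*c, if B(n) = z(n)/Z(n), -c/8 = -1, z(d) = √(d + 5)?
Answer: -24*√13/17 ≈ -5.0902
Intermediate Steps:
z(d) = √(5 + d)
c = 8 (c = -8*(-1) = 8)
Z(P) = 4 + P² (Z(P) = P² + 4 = 4 + P²)
B(n) = √(5 + n)/(4 + n²)
(B(8)*(3*(-4)))*c = ((√(5 + 8)/(4 + 8²))*(3*(-4)))*8 = ((√13/(4 + 64))*(-12))*8 = ((√13/68)*(-12))*8 = -3*√13/17*8 = -24*√13/17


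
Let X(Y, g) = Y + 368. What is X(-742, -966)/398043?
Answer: -374/398043 ≈ -0.00093960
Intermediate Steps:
X(Y, g) = 368 + Y
X(-742, -966)/398043 = (368 - 742)/398043 = -374*1/398043 = -374/398043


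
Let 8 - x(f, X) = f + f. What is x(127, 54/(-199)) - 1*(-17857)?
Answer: 17611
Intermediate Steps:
x(f, X) = 8 - 2*f (x(f, X) = 8 - (f + f) = 8 - 2*f)
x(127, 54/(-199)) - 1*(-17857) = (8 - 2*127) - 1*(-17857) = (8 - 254) + 17857 = -246 + 17857 = 17611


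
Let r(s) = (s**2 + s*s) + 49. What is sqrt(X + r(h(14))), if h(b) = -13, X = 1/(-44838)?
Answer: sqrt(86449183510)/14946 ≈ 19.672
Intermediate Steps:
X = -1/44838 ≈ -2.2302e-5
r(s) = 49 + 2*s**2 (r(s) = (s**2 + s**2) + 49 = 2*s**2 + 49 = 49 + 2*s**2)
sqrt(X + r(h(14))) = sqrt(-1/44838 + (49 + 2*(-13)**2)) = sqrt(-1/44838 + (49 + 2*169)) = sqrt(-1/44838 + (49 + 338)) = sqrt(-1/44838 + 387) = sqrt(17352305/44838) = sqrt(86449183510)/14946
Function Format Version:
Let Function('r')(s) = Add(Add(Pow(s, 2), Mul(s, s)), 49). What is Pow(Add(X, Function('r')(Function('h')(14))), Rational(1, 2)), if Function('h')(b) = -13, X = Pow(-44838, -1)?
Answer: Mul(Rational(1, 14946), Pow(86449183510, Rational(1, 2))) ≈ 19.672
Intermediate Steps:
X = Rational(-1, 44838) ≈ -2.2302e-5
Function('r')(s) = Add(49, Mul(2, Pow(s, 2))) (Function('r')(s) = Add(Add(Pow(s, 2), Pow(s, 2)), 49) = Add(Mul(2, Pow(s, 2)), 49) = Add(49, Mul(2, Pow(s, 2))))
Pow(Add(X, Function('r')(Function('h')(14))), Rational(1, 2)) = Pow(Add(Rational(-1, 44838), Add(49, Mul(2, Pow(-13, 2)))), Rational(1, 2)) = Pow(Add(Rational(-1, 44838), Add(49, Mul(2, 169))), Rational(1, 2)) = Pow(Add(Rational(-1, 44838), Add(49, 338)), Rational(1, 2)) = Pow(Add(Rational(-1, 44838), 387), Rational(1, 2)) = Pow(Rational(17352305, 44838), Rational(1, 2)) = Mul(Rational(1, 14946), Pow(86449183510, Rational(1, 2)))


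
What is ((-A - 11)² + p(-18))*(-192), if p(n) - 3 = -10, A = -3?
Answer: -10944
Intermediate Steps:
p(n) = -7 (p(n) = 3 - 10 = -7)
((-A - 11)² + p(-18))*(-192) = ((-1*(-3) - 11)² - 7)*(-192) = ((3 - 11)² - 7)*(-192) = ((-8)² - 7)*(-192) = (64 - 7)*(-192) = 57*(-192) = -10944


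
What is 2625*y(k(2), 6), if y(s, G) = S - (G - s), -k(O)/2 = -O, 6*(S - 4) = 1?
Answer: 11375/2 ≈ 5687.5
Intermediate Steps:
S = 25/6 (S = 4 + (⅙)*1 = 4 + ⅙ = 25/6 ≈ 4.1667)
k(O) = 2*O (k(O) = -(-2)*O = 2*O)
y(s, G) = 25/6 + s - G (y(s, G) = 25/6 - (G - s) = 25/6 + (s - G) = 25/6 + s - G)
2625*y(k(2), 6) = 2625*(25/6 + 2*2 - 1*6) = 2625*(25/6 + 4 - 6) = 2625*(13/6) = 11375/2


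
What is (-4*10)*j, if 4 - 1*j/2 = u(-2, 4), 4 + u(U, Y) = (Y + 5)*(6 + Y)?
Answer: 6560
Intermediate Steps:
u(U, Y) = -4 + (5 + Y)*(6 + Y) (u(U, Y) = -4 + (Y + 5)*(6 + Y) = -4 + (5 + Y)*(6 + Y))
j = -164 (j = 8 - 2*(26 + 4**2 + 11*4) = 8 - 2*(26 + 16 + 44) = 8 - 2*86 = 8 - 172 = -164)
(-4*10)*j = -4*10*(-164) = -40*(-164) = 6560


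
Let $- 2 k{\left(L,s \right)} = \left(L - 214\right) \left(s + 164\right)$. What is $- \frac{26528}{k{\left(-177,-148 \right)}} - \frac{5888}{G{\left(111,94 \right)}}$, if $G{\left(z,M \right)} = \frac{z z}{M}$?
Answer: $- \frac{257263988}{4817511} \approx -53.402$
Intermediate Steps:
$k{\left(L,s \right)} = - \frac{\left(-214 + L\right) \left(164 + s\right)}{2}$ ($k{\left(L,s \right)} = - \frac{\left(L - 214\right) \left(s + 164\right)}{2} = - \frac{\left(-214 + L\right) \left(164 + s\right)}{2}$)
$G{\left(z,M \right)} = \frac{z^{2}}{M}$
$- \frac{26528}{k{\left(-177,-148 \right)}} - \frac{5888}{G{\left(111,94 \right)}} = - \frac{26528}{17548 - -14514 + 107 \left(-148\right) - \left(- \frac{177}{2}\right) \left(-148\right)} - \frac{5888}{\frac{1}{94} \cdot 111^{2}} = - \frac{26528}{17548 + 14514 - 15836 - 13098} - \frac{5888}{\frac{1}{94} \cdot 12321} = - \frac{26528}{3128} - \frac{5888}{\frac{12321}{94}} = \left(-26528\right) \frac{1}{3128} - \frac{553472}{12321} = - \frac{3316}{391} - \frac{553472}{12321} = - \frac{257263988}{4817511}$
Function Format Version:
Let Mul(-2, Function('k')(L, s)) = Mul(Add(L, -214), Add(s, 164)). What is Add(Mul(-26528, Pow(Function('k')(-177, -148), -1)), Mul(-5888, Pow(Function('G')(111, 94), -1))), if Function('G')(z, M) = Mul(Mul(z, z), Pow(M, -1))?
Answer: Rational(-257263988, 4817511) ≈ -53.402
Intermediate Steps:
Function('k')(L, s) = Mul(Rational(-1, 2), Add(-214, L), Add(164, s)) (Function('k')(L, s) = Mul(Rational(-1, 2), Mul(Add(L, -214), Add(s, 164))) = Mul(Rational(-1, 2), Mul(Add(-214, L), Add(164, s))) = Mul(Rational(-1, 2), Add(-214, L), Add(164, s)))
Function('G')(z, M) = Mul(Pow(M, -1), Pow(z, 2)) (Function('G')(z, M) = Mul(Pow(z, 2), Pow(M, -1)) = Mul(Pow(M, -1), Pow(z, 2)))
Add(Mul(-26528, Pow(Function('k')(-177, -148), -1)), Mul(-5888, Pow(Function('G')(111, 94), -1))) = Add(Mul(-26528, Pow(Add(17548, Mul(-82, -177), Mul(107, -148), Mul(Rational(-1, 2), -177, -148)), -1)), Mul(-5888, Pow(Mul(Pow(94, -1), Pow(111, 2)), -1))) = Add(Mul(-26528, Pow(Add(17548, 14514, -15836, -13098), -1)), Mul(-5888, Pow(Mul(Rational(1, 94), 12321), -1))) = Add(Mul(-26528, Pow(3128, -1)), Mul(-5888, Pow(Rational(12321, 94), -1))) = Add(Mul(-26528, Rational(1, 3128)), Mul(-5888, Rational(94, 12321))) = Add(Rational(-3316, 391), Rational(-553472, 12321)) = Rational(-257263988, 4817511)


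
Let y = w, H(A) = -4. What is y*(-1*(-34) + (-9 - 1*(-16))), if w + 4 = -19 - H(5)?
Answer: -779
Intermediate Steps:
w = -19 (w = -4 + (-19 - 1*(-4)) = -4 + (-19 + 4) = -4 - 15 = -19)
y = -19
y*(-1*(-34) + (-9 - 1*(-16))) = -19*(-1*(-34) + (-9 - 1*(-16))) = -19*(34 + (-9 + 16)) = -19*(34 + 7) = -19*41 = -779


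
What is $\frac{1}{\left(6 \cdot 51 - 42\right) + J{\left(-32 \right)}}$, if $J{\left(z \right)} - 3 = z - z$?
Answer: $\frac{1}{267} \approx 0.0037453$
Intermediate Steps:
$J{\left(z \right)} = 3$ ($J{\left(z \right)} = 3 + \left(z - z\right) = 3 + 0 = 3$)
$\frac{1}{\left(6 \cdot 51 - 42\right) + J{\left(-32 \right)}} = \frac{1}{\left(6 \cdot 51 - 42\right) + 3} = \frac{1}{\left(306 - 42\right) + 3} = \frac{1}{264 + 3} = \frac{1}{267}$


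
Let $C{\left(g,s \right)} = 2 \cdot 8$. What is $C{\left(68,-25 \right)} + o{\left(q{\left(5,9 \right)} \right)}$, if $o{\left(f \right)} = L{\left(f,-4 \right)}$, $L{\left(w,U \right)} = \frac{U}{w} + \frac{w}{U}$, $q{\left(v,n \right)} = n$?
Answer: $\frac{479}{36} \approx 13.306$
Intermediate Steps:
$o{\left(f \right)} = - \frac{4}{f} - \frac{f}{4}$ ($o{\left(f \right)} = - \frac{4}{f} + \frac{f}{-4} = - \frac{4}{f} + f \left(- \frac{1}{4}\right) = - \frac{4}{f} - \frac{f}{4}$)
$C{\left(g,s \right)} = 16$
$C{\left(68,-25 \right)} + o{\left(q{\left(5,9 \right)} \right)} = 16 - \left(\frac{9}{4} + \frac{4}{9}\right) = 16 - \frac{97}{36} = \frac{479}{36}$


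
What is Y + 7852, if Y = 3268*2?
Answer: 14388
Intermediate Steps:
Y = 6536
Y + 7852 = 6536 + 7852 = 14388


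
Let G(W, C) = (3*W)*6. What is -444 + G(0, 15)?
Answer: -444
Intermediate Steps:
G(W, C) = 18*W
-444 + G(0, 15) = -444 + 18*0 = -444 + 0 = -444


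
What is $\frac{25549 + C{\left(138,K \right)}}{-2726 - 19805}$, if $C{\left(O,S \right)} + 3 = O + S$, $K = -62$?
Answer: $- \frac{25622}{22531} \approx -1.1372$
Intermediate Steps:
$C{\left(O,S \right)} = -3 + O + S$ ($C{\left(O,S \right)} = -3 + \left(O + S\right) = -3 + O + S$)
$\frac{25549 + C{\left(138,K \right)}}{-2726 - 19805} = \frac{25549 - -73}{-2726 - 19805} = \frac{25549 + 73}{-22531} = 25622 \left(- \frac{1}{22531}\right) = - \frac{25622}{22531}$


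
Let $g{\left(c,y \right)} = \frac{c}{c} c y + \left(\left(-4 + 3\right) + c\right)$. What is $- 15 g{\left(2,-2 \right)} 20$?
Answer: $900$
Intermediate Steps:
$g{\left(c,y \right)} = -1 + c + c y$ ($g{\left(c,y \right)} = 1 c y + \left(-1 + c\right) = c y + \left(-1 + c\right) = -1 + c + c y$)
$- 15 g{\left(2,-2 \right)} 20 = - 15 \left(-1 + 2 + 2 \left(-2\right)\right) 20 = - 15 \left(-1 + 2 - 4\right) 20 = \left(-15\right) \left(-3\right) 20 = 45 \cdot 20 = 900$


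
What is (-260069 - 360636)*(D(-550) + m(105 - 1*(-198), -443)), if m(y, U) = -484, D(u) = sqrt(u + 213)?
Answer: 300421220 - 620705*I*sqrt(337) ≈ 3.0042e+8 - 1.1395e+7*I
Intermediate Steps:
D(u) = sqrt(213 + u)
(-260069 - 360636)*(D(-550) + m(105 - 1*(-198), -443)) = (-260069 - 360636)*(sqrt(213 - 550) - 484) = -620705*(sqrt(-337) - 484) = -620705*(I*sqrt(337) - 484) = -620705*(-484 + I*sqrt(337)) = 300421220 - 620705*I*sqrt(337)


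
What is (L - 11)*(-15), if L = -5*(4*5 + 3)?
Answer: 1890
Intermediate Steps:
L = -115 (L = -5*(20 + 3) = -5*23 = -115)
(L - 11)*(-15) = (-115 - 11)*(-15) = -126*(-15) = 1890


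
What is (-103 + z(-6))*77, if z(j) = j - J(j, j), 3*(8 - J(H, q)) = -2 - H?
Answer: -26719/3 ≈ -8906.3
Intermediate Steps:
J(H, q) = 26/3 + H/3 (J(H, q) = 8 - (-2 - H)/3 = 8 + (2/3 + H/3) = 26/3 + H/3)
z(j) = -26/3 + 2*j/3 (z(j) = j - (26/3 + j/3) = j + (-26/3 - j/3) = -26/3 + 2*j/3)
(-103 + z(-6))*77 = (-103 + (-26/3 + (2/3)*(-6)))*77 = (-103 + (-26/3 - 4))*77 = (-103 - 38/3)*77 = -347/3*77 = -26719/3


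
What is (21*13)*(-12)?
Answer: -3276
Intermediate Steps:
(21*13)*(-12) = 273*(-12) = -3276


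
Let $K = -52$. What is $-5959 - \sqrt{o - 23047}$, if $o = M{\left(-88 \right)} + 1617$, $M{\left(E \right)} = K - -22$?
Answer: $-5959 - 2 i \sqrt{5365} \approx -5959.0 - 146.49 i$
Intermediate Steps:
$M{\left(E \right)} = -30$ ($M{\left(E \right)} = -52 - -22 = -52 + 22 = -30$)
$o = 1587$ ($o = -30 + 1617 = 1587$)
$-5959 - \sqrt{o - 23047} = -5959 - \sqrt{1587 - 23047} = -5959 - \sqrt{-21460} = -5959 - 2 i \sqrt{5365}$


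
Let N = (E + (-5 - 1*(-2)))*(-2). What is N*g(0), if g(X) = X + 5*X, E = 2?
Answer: 0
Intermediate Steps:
g(X) = 6*X
N = 2 (N = (2 + (-5 - 1*(-2)))*(-2) = (2 + (-5 + 2))*(-2) = (2 - 3)*(-2) = -1*(-2) = 2)
N*g(0) = 2*(6*0) = 2*0 = 0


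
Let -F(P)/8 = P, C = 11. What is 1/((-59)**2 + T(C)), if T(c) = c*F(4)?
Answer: 1/3129 ≈ 0.00031959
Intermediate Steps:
F(P) = -8*P
T(c) = -32*c (T(c) = c*(-8*4) = c*(-32) = -32*c)
1/((-59)**2 + T(C)) = 1/((-59)**2 - 32*11) = 1/(3481 - 352) = 1/3129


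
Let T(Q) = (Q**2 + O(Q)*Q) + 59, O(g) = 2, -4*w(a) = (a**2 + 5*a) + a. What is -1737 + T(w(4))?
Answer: -1598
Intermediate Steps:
w(a) = -3*a/2 - a**2/4 (w(a) = -((a**2 + 5*a) + a)/4 = -(a**2 + 6*a)/4 = -3*a/2 - a**2/4)
T(Q) = 59 + Q**2 + 2*Q (T(Q) = (Q**2 + 2*Q) + 59 = 59 + Q**2 + 2*Q)
-1737 + T(w(4)) = -1737 + (59 + (-1/4*4*(6 + 4))**2 + 2*(-1/4*4*(6 + 4))) = -1737 + (59 + (-1/4*4*10)**2 + 2*(-1/4*4*10)) = -1737 + (59 + (-10)**2 + 2*(-10)) = -1737 + (59 + 100 - 20) = -1737 + 139 = -1598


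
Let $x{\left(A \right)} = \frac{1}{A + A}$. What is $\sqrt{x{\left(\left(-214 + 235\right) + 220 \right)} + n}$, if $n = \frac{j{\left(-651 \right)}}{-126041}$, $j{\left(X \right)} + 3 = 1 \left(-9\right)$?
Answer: $\frac{5 \sqrt{320344041026}}{60751762} \approx 0.046582$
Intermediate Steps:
$x{\left(A \right)} = \frac{1}{2 A}$
$j{\left(X \right)} = -12$ ($j{\left(X \right)} = -3 + 1 \left(-9\right) = -3 - 9 = -12$)
$n = \frac{12}{126041}$ ($n = - \frac{12}{-126041} = \left(-12\right) \left(- \frac{1}{126041}\right) = \frac{12}{126041} \approx 9.5207 \cdot 10^{-5}$)
$\sqrt{x{\left(\left(-214 + 235\right) + 220 \right)} + n} = \sqrt{\frac{1}{2 \left(\left(-214 + 235\right) + 220\right)} + \frac{12}{126041}} = \sqrt{\frac{1}{2 \left(21 + 220\right)} + \frac{12}{126041}} = \sqrt{\frac{1}{2 \cdot 241} + \frac{12}{126041}} = \sqrt{\frac{1}{2} \cdot \frac{1}{241} + \frac{12}{126041}} = \sqrt{\frac{1}{482} + \frac{12}{126041}} = \sqrt{\frac{131825}{60751762}} = \frac{5 \sqrt{320344041026}}{60751762}$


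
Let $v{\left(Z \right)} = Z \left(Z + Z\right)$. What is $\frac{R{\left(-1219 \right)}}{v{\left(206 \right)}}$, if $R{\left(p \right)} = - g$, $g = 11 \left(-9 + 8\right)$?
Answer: $\frac{11}{84872} \approx 0.00012961$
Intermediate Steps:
$g = -11$ ($g = 11 \left(-1\right) = -11$)
$R{\left(p \right)} = 11$ ($R{\left(p \right)} = \left(-1\right) \left(-11\right) = 11$)
$v{\left(Z \right)} = 2 Z^{2}$ ($v{\left(Z \right)} = Z 2 Z = 2 Z^{2}$)
$\frac{R{\left(-1219 \right)}}{v{\left(206 \right)}} = \frac{11}{2 \cdot 206^{2}} = \frac{11}{2 \cdot 42436} = \frac{11}{84872}$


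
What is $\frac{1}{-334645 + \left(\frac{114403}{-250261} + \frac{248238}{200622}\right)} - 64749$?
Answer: $- \frac{181316310901337356784}{2800295153484523} \approx -64749.0$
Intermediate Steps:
$\frac{1}{-334645 + \left(\frac{114403}{-250261} + \frac{248238}{200622}\right)} - 64749 = \frac{1}{-334645 + \left(114403 \left(- \frac{1}{250261}\right) + 248238 \cdot \frac{1}{200622}\right)} - 64749 = \frac{1}{-334645 + \left(- \frac{114403}{250261} + \frac{41373}{33437}\right)} - 64749 = \frac{1}{-334645 + \frac{6528755242}{8367977057}} - 64749 = \frac{1}{- \frac{2800295153484523}{8367977057}} - 64749 = - \frac{8367977057}{2800295153484523} - 64749 = - \frac{181316310901337356784}{2800295153484523}$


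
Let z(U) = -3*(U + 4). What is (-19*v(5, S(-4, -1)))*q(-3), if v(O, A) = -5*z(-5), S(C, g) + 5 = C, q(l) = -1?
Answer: -285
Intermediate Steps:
z(U) = -12 - 3*U (z(U) = -3*(4 + U) = -12 - 3*U)
S(C, g) = -5 + C
v(O, A) = -15 (v(O, A) = -5*(-12 - 3*(-5)) = -5*(-12 + 15) = -5*3 = -15)
(-19*v(5, S(-4, -1)))*q(-3) = -19*(-15)*(-1) = 285*(-1) = -285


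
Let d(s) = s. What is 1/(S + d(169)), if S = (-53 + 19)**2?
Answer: 1/1325 ≈ 0.00075472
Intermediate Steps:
S = 1156 (S = (-34)**2 = 1156)
1/(S + d(169)) = 1/(1156 + 169) = 1/1325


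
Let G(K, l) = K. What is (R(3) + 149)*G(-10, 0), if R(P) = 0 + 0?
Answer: -1490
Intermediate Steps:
R(P) = 0
(R(3) + 149)*G(-10, 0) = (0 + 149)*(-10) = 149*(-10) = -1490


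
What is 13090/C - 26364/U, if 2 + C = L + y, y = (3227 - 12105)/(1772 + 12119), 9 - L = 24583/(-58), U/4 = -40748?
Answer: 425641517699/13914830780 ≈ 30.589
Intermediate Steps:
U = -162992 (U = 4*(-40748) = -162992)
L = 25105/58 (L = 9 - 24583/(-58) = 9 - 24583*(-1)/58 = 9 - 1*(-24583/58) = 9 + 24583/58 = 25105/58 ≈ 432.84)
y = -8878/13891 ≈ -0.63912
C = 11951975/27782 (C = -2 + (25105/58 - 8878/13891) = -2 + 12007539/27782 = 11951975/27782 ≈ 430.21)
13090/C - 26364/U = 13090/(11951975/27782) - 26364/(-162992) = 13090*(27782/11951975) - 26364*(-1/162992) = 10390468/341485 + 6591/40748 = 425641517699/13914830780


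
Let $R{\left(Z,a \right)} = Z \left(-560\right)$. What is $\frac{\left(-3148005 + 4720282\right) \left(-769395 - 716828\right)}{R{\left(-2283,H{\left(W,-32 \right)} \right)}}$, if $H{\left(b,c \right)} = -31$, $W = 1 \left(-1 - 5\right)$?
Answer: $- \frac{333822034253}{182640} \approx -1.8278 \cdot 10^{6}$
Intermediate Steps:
$W = -6$ ($W = 1 \left(-6\right) = -6$)
$R{\left(Z,a \right)} = - 560 Z$
$\frac{\left(-3148005 + 4720282\right) \left(-769395 - 716828\right)}{R{\left(-2283,H{\left(W,-32 \right)} \right)}} = \frac{\left(-3148005 + 4720282\right) \left(-769395 - 716828\right)}{\left(-560\right) \left(-2283\right)} = \frac{1572277 \left(-1486223\right)}{1278480} = \left(-2336754239771\right) \frac{1}{1278480} = - \frac{333822034253}{182640}$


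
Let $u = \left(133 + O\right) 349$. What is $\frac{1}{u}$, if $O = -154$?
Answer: $- \frac{1}{7329} \approx -0.00013644$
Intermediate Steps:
$u = -7329$ ($u = \left(133 - 154\right) 349 = \left(-21\right) 349 = -7329$)
$\frac{1}{u} = \frac{1}{-7329} = - \frac{1}{7329}$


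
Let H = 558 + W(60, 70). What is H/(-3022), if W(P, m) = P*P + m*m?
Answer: -4529/1511 ≈ -2.9974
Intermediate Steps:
W(P, m) = P² + m²
H = 9058 (H = 558 + (60² + 70²) = 558 + (3600 + 4900) = 558 + 8500 = 9058)
H/(-3022) = 9058/(-3022) = 9058*(-1/3022) = -4529/1511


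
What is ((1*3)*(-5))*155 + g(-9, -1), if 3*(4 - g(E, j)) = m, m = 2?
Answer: -6965/3 ≈ -2321.7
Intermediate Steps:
g(E, j) = 10/3 (g(E, j) = 4 - ⅓*2 = 4 - ⅔ = 10/3)
((1*3)*(-5))*155 + g(-9, -1) = ((1*3)*(-5))*155 + 10/3 = (3*(-5))*155 + 10/3 = -15*155 + 10/3 = -2325 + 10/3 = -6965/3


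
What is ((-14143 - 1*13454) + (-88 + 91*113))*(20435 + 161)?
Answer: -358411592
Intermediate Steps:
((-14143 - 1*13454) + (-88 + 91*113))*(20435 + 161) = ((-14143 - 13454) + (-88 + 10283))*20596 = (-27597 + 10195)*20596 = -17402*20596 = -358411592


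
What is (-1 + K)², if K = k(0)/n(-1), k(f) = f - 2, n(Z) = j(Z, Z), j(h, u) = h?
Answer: 1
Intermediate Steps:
n(Z) = Z
k(f) = -2 + f
K = 2 (K = (-2 + 0)/(-1) = -2*(-1) = 2)
(-1 + K)² = (-1 + 2)² = 1² = 1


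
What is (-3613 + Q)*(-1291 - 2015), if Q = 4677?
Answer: -3517584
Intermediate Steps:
(-3613 + Q)*(-1291 - 2015) = (-3613 + 4677)*(-1291 - 2015) = 1064*(-3306) = -3517584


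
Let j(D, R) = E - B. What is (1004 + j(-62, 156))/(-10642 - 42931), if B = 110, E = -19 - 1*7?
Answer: -868/53573 ≈ -0.016202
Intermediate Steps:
E = -26 (E = -19 - 7 = -26)
j(D, R) = -136 (j(D, R) = -26 - 1*110 = -26 - 110 = -136)
(1004 + j(-62, 156))/(-10642 - 42931) = (1004 - 136)/(-10642 - 42931) = 868/(-53573) = 868*(-1/53573) = -868/53573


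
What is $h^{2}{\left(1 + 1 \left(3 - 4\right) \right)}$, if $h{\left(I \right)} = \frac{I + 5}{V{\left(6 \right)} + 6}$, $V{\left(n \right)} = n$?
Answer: $\frac{25}{144} \approx 0.17361$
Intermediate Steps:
$h{\left(I \right)} = \frac{5}{12} + \frac{I}{12}$ ($h{\left(I \right)} = \frac{I + 5}{6 + 6} = \frac{5 + I}{12} = \left(5 + I\right) \frac{1}{12} = \frac{5}{12} + \frac{I}{12}$)
$h^{2}{\left(1 + 1 \left(3 - 4\right) \right)} = \left(\frac{5}{12} + \frac{1 + 1 \left(3 - 4\right)}{12}\right)^{2} = \left(\frac{5}{12} + \frac{1 + 1 \left(-1\right)}{12}\right)^{2} = \left(\frac{5}{12} + \frac{1 - 1}{12}\right)^{2} = \left(\frac{5}{12} + \frac{1}{12} \cdot 0\right)^{2} = \left(\frac{5}{12} + 0\right)^{2} = \left(\frac{5}{12}\right)^{2} = \frac{25}{144}$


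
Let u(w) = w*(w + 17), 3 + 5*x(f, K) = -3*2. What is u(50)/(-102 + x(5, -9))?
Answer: -16750/519 ≈ -32.274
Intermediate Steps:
x(f, K) = -9/5 (x(f, K) = -⅗ + (-3*2)/5 = -⅗ + (⅕)*(-6) = -⅗ - 6/5 = -9/5)
u(w) = w*(17 + w)
u(50)/(-102 + x(5, -9)) = (50*(17 + 50))/(-102 - 9/5) = (50*67)/(-519/5) = 3350*(-5/519) = -16750/519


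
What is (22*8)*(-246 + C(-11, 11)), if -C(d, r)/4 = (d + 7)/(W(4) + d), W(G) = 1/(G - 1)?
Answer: -43560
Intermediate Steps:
W(G) = 1/(-1 + G)
C(d, r) = -4*(7 + d)/(1/3 + d) (C(d, r) = -4*(d + 7)/(1/(-1 + 4) + d) = -4*(7 + d)/(1/3 + d))
(22*8)*(-246 + C(-11, 11)) = (22*8)*(-246 + 12*(-7 - 1*(-11))/(1 + 3*(-11))) = 176*(-246 + 12*(-7 + 11)/(1 - 33)) = 176*(-246 + 12*4/(-32)) = 176*(-246 + 12*(-1/32)*4) = 176*(-246 - 3/2) = 176*(-495/2) = -43560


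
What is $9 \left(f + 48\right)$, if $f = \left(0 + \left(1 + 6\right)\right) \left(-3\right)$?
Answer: $243$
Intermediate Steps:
$f = -21$ ($f = \left(0 + 7\right) \left(-3\right) = 7 \left(-3\right) = -21$)
$9 \left(f + 48\right) = 9 \left(-21 + 48\right) = 9 \cdot 27 = 243$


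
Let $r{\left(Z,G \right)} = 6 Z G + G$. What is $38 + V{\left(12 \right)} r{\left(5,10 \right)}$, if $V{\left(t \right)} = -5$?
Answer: $-1512$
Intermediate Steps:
$r{\left(Z,G \right)} = G + 6 G Z$ ($r{\left(Z,G \right)} = 6 G Z + G = G + 6 G Z$)
$38 + V{\left(12 \right)} r{\left(5,10 \right)} = 38 - 5 \cdot 10 \left(1 + 6 \cdot 5\right) = 38 - 5 \cdot 10 \left(1 + 30\right) = 38 - 5 \cdot 10 \cdot 31 = 38 - 1550 = -1512$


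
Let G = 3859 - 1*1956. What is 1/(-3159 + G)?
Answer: -1/1256 ≈ -0.00079618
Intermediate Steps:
G = 1903 (G = 3859 - 1956 = 1903)
1/(-3159 + G) = 1/(-3159 + 1903) = 1/(-1256) = -1/1256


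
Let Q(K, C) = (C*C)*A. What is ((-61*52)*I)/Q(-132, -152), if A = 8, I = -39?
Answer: 30927/46208 ≈ 0.66930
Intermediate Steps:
Q(K, C) = 8*C² (Q(K, C) = (C*C)*8 = C²*8 = 8*C²)
((-61*52)*I)/Q(-132, -152) = (-61*52*(-39))/((8*(-152)²)) = (-3172*(-39))/((8*23104)) = 123708/184832 = 123708*(1/184832) = 30927/46208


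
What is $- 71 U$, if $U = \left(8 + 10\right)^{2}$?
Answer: $-23004$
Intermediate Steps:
$U = 324$ ($U = 18^{2} = 324$)
$- 71 U = \left(-71\right) 324 = -23004$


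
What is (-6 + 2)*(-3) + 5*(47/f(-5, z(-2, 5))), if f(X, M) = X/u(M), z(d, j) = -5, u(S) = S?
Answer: 247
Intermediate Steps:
f(X, M) = X/M
(-6 + 2)*(-3) + 5*(47/f(-5, z(-2, 5))) = (-6 + 2)*(-3) + 5*(47/((-5/(-5)))) = -4*(-3) + 5*(47/((-5*(-⅕)))) = 12 + 5*(47/1) = 12 + 5*(47*1) = 12 + 5*47 = 12 + 235 = 247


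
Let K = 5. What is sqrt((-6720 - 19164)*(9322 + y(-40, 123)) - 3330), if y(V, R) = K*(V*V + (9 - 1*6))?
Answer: 3*I*sqrt(49861582) ≈ 21184.0*I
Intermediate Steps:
y(V, R) = 15 + 5*V**2 (y(V, R) = 5*(V*V + (9 - 1*6)) = 5*(V**2 + (9 - 6)) = 5*(V**2 + 3) = 5*(3 + V**2) = 15 + 5*V**2)
sqrt((-6720 - 19164)*(9322 + y(-40, 123)) - 3330) = sqrt((-6720 - 19164)*(9322 + (15 + 5*(-40)**2)) - 3330) = sqrt(-25884*(9322 + (15 + 5*1600)) - 3330) = sqrt(-25884*(9322 + (15 + 8000)) - 3330) = sqrt(-25884*(9322 + 8015) - 3330) = sqrt(-25884*17337 - 3330) = sqrt(-448750908 - 3330) = sqrt(-448754238) = 3*I*sqrt(49861582)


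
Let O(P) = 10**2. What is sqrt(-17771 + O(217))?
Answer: I*sqrt(17671) ≈ 132.93*I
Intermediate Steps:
O(P) = 100
sqrt(-17771 + O(217)) = sqrt(-17771 + 100) = sqrt(-17671) = I*sqrt(17671)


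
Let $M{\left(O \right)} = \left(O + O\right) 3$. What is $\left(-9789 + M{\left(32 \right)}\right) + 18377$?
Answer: $8780$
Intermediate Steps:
$M{\left(O \right)} = 6 O$ ($M{\left(O \right)} = 2 O 3 = 6 O$)
$\left(-9789 + M{\left(32 \right)}\right) + 18377 = \left(-9789 + 6 \cdot 32\right) + 18377 = \left(-9789 + 192\right) + 18377 = -9597 + 18377 = 8780$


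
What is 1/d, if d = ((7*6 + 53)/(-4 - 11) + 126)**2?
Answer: 9/128881 ≈ 6.9832e-5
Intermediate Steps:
d = 128881/9 (d = ((42 + 53)/(-15) + 126)**2 = (95*(-1/15) + 126)**2 = (-19/3 + 126)**2 = (359/3)**2 = 128881/9 ≈ 14320.)
1/d = 1/(128881/9) = 9/128881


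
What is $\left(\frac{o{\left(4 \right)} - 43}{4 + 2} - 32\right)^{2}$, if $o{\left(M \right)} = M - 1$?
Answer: $\frac{13456}{9} \approx 1495.1$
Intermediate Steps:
$o{\left(M \right)} = -1 + M$
$\left(\frac{o{\left(4 \right)} - 43}{4 + 2} - 32\right)^{2} = \left(\frac{\left(-1 + 4\right) - 43}{4 + 2} - 32\right)^{2} = \left(\frac{3 - 43}{6} - 32\right)^{2} = \left(\left(-40\right) \frac{1}{6} - 32\right)^{2} = \left(- \frac{20}{3} - 32\right)^{2} = \left(- \frac{116}{3}\right)^{2} = \frac{13456}{9}$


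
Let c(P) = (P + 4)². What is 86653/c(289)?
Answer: 86653/85849 ≈ 1.0094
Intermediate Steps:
c(P) = (4 + P)²
86653/c(289) = 86653/((4 + 289)²) = 86653/(293²) = 86653/85849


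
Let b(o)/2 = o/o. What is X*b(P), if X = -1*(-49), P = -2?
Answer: 98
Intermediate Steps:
b(o) = 2 (b(o) = 2*(o/o) = 2*1 = 2)
X = 49
X*b(P) = 49*2 = 98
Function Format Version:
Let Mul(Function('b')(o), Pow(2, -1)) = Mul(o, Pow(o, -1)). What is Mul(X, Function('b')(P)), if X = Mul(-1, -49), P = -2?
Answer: 98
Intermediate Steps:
Function('b')(o) = 2 (Function('b')(o) = Mul(2, Mul(o, Pow(o, -1))) = Mul(2, 1) = 2)
X = 49
Mul(X, Function('b')(P)) = Mul(49, 2) = 98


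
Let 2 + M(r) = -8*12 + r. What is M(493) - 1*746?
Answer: -351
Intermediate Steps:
M(r) = -98 + r (M(r) = -2 + (-8*12 + r) = -2 + (-96 + r) = -98 + r)
M(493) - 1*746 = (-98 + 493) - 1*746 = 395 - 746 = -351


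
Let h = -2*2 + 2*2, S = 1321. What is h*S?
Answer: 0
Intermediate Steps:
h = 0 (h = -4 + 4 = 0)
h*S = 0*1321 = 0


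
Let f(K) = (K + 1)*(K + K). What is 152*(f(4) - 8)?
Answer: 4864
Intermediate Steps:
f(K) = 2*K*(1 + K) (f(K) = (1 + K)*(2*K) = 2*K*(1 + K))
152*(f(4) - 8) = 152*(2*4*(1 + 4) - 8) = 152*(2*4*5 - 8) = 152*(40 - 8) = 152*32 = 4864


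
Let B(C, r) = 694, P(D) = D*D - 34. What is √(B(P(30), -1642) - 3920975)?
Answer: I*√3920281 ≈ 1980.0*I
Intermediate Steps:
P(D) = -34 + D² (P(D) = D² - 34 = -34 + D²)
√(B(P(30), -1642) - 3920975) = √(694 - 3920975) = √(-3920281) = I*√3920281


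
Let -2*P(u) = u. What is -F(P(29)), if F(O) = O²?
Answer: -841/4 ≈ -210.25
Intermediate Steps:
P(u) = -u/2
-F(P(29)) = -(-½*29)² = -(-29/2)² = -1*841/4 = -841/4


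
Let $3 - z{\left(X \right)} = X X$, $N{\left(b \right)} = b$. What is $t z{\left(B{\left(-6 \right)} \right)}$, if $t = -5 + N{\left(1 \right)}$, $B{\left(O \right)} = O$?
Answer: $132$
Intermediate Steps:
$z{\left(X \right)} = 3 - X^{2}$ ($z{\left(X \right)} = 3 - X X = 3 - X^{2}$)
$t = -4$ ($t = -5 + 1 = -4$)
$t z{\left(B{\left(-6 \right)} \right)} = - 4 \left(3 - \left(-6\right)^{2}\right) = - 4 \left(3 - 36\right) = \left(-4\right) \left(-33\right) = 132$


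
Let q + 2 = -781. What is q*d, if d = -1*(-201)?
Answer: -157383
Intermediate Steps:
q = -783 (q = -2 - 781 = -783)
d = 201
q*d = -783*201 = -157383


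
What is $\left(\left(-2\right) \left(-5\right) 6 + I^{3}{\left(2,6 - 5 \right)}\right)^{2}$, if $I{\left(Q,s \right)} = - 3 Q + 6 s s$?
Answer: $3600$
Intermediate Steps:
$I{\left(Q,s \right)} = - 3 Q + 6 s^{2}$
$\left(\left(-2\right) \left(-5\right) 6 + I^{3}{\left(2,6 - 5 \right)}\right)^{2} = \left(\left(-2\right) \left(-5\right) 6 + \left(\left(-3\right) 2 + 6 \left(6 - 5\right)^{2}\right)^{3}\right)^{2} = \left(10 \cdot 6 + \left(-6 + 6 \left(6 - 5\right)^{2}\right)^{3}\right)^{2} = \left(60 + \left(-6 + 6 \cdot 1^{2}\right)^{3}\right)^{2} = \left(60 + \left(-6 + 6 \cdot 1\right)^{3}\right)^{2} = \left(60 + \left(-6 + 6\right)^{3}\right)^{2} = \left(60 + 0^{3}\right)^{2} = \left(60 + 0\right)^{2} = 60^{2} = 3600$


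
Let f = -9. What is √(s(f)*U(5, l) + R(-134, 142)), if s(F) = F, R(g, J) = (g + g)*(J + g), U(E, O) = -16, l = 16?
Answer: 20*I*√5 ≈ 44.721*I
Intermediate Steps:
R(g, J) = 2*g*(J + g) (R(g, J) = (2*g)*(J + g) = 2*g*(J + g))
√(s(f)*U(5, l) + R(-134, 142)) = √(-9*(-16) + 2*(-134)*(142 - 134)) = √(144 + 2*(-134)*8) = √(144 - 2144) = √(-2000) = 20*I*√5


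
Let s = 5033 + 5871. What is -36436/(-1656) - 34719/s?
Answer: 42475435/2257128 ≈ 18.818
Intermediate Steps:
s = 10904
-36436/(-1656) - 34719/s = -36436/(-1656) - 34719/10904 = -36436*(-1/1656) - 34719*1/10904 = 9109/414 - 34719/10904 = 42475435/2257128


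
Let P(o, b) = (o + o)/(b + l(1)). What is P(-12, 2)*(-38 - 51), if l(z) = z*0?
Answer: 1068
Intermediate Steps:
l(z) = 0
P(o, b) = 2*o/b (P(o, b) = (o + o)/(b + 0) = (2*o)/b = 2*o/b)
P(-12, 2)*(-38 - 51) = (2*(-12)/2)*(-38 - 51) = (2*(-12)*(1/2))*(-89) = -12*(-89) = 1068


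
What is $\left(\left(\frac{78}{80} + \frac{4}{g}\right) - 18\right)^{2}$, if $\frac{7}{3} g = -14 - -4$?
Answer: $\frac{185761}{576} \approx 322.5$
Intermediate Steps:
$g = - \frac{30}{7}$ ($g = \frac{3 \left(-14 - -4\right)}{7} = \frac{3 \left(-14 + 4\right)}{7} = \frac{3}{7} \left(-10\right) = - \frac{30}{7} \approx -4.2857$)
$\left(\left(\frac{78}{80} + \frac{4}{g}\right) - 18\right)^{2} = \left(\left(\frac{78}{80} + \frac{4}{- \frac{30}{7}}\right) - 18\right)^{2} = \left(\left(78 \cdot \frac{1}{80} + 4 \left(- \frac{7}{30}\right)\right) - 18\right)^{2} = \left(\left(\frac{39}{40} - \frac{14}{15}\right) - 18\right)^{2} = \left(\frac{1}{24} - 18\right)^{2} = \left(- \frac{431}{24}\right)^{2} = \frac{185761}{576}$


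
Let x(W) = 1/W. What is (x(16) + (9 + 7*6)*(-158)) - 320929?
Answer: -5263791/16 ≈ -3.2899e+5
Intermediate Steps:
(x(16) + (9 + 7*6)*(-158)) - 320929 = (1/16 + (9 + 7*6)*(-158)) - 320929 = (1/16 + (9 + 42)*(-158)) - 320929 = (1/16 + 51*(-158)) - 320929 = (1/16 - 8058) - 320929 = -128927/16 - 320929 = -5263791/16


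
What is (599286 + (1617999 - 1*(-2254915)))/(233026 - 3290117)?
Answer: -4472200/3057091 ≈ -1.4629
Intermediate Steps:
(599286 + (1617999 - 1*(-2254915)))/(233026 - 3290117) = (599286 + (1617999 + 2254915))/(-3057091) = (599286 + 3872914)*(-1/3057091) = 4472200*(-1/3057091) = -4472200/3057091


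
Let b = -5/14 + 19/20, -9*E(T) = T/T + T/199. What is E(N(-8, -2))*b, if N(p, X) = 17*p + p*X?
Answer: -6557/250740 ≈ -0.026151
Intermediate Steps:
N(p, X) = 17*p + X*p
E(T) = -⅑ - T/1791 (E(T) = -(T/T + T/199)/9 = -(1 + T*(1/199))/9 = -(1 + T/199)/9 = -⅑ - T/1791)
b = 83/140 (b = -5*1/14 + 19*(1/20) = -5/14 + 19/20 = 83/140 ≈ 0.59286)
E(N(-8, -2))*b = (-⅑ - (-8)*(17 - 2)/1791)*(83/140) = (-⅑ - (-8)*15/1791)*(83/140) = (-⅑ - 1/1791*(-120))*(83/140) = (-⅑ + 40/597)*(83/140) = -79/1791*83/140 = -6557/250740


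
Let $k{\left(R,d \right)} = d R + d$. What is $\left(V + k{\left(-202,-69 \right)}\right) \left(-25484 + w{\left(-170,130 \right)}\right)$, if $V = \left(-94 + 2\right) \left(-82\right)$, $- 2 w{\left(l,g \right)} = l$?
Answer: $-543868787$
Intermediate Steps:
$w{\left(l,g \right)} = - \frac{l}{2}$
$k{\left(R,d \right)} = d + R d$ ($k{\left(R,d \right)} = R d + d = d + R d$)
$V = 7544$ ($V = \left(-92\right) \left(-82\right) = 7544$)
$\left(V + k{\left(-202,-69 \right)}\right) \left(-25484 + w{\left(-170,130 \right)}\right) = \left(7544 - 69 \left(1 - 202\right)\right) \left(-25484 - -85\right) = \left(7544 - -13869\right) \left(-25484 + 85\right) = \left(7544 + 13869\right) \left(-25399\right) = 21413 \left(-25399\right) = -543868787$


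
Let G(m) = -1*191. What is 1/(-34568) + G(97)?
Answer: -6602489/34568 ≈ -191.00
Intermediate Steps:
G(m) = -191
1/(-34568) + G(97) = 1/(-34568) - 191 = -1/34568 - 191 = -6602489/34568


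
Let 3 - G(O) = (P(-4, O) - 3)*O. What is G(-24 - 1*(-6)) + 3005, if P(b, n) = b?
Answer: 2882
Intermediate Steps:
G(O) = 3 + 7*O (G(O) = 3 - (-4 - 3)*O = 3 - (-7)*O = 3 + 7*O)
G(-24 - 1*(-6)) + 3005 = (3 + 7*(-24 - 1*(-6))) + 3005 = (3 + 7*(-24 + 6)) + 3005 = (3 + 7*(-18)) + 3005 = (3 - 126) + 3005 = -123 + 3005 = 2882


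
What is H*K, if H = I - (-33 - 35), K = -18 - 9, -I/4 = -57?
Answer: -7992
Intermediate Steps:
I = 228 (I = -4*(-57) = 228)
K = -27
H = 296 (H = 228 - (-33 - 35) = 228 - 1*(-68) = 228 + 68 = 296)
H*K = 296*(-27) = -7992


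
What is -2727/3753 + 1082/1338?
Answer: 7630/92991 ≈ 0.082051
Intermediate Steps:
-2727/3753 + 1082/1338 = -2727*1/3753 + 1082*(1/1338) = -101/139 + 541/669 = 7630/92991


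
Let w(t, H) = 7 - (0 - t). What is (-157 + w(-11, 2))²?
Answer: 25921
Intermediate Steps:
w(t, H) = 7 + t (w(t, H) = 7 - (-1)*t = 7 + t)
(-157 + w(-11, 2))² = (-157 + (7 - 11))² = (-157 - 4)² = (-161)² = 25921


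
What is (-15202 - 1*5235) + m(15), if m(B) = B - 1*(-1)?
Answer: -20421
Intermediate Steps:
m(B) = 1 + B (m(B) = B + 1 = 1 + B)
(-15202 - 1*5235) + m(15) = (-15202 - 1*5235) + (1 + 15) = (-15202 - 5235) + 16 = -20437 + 16 = -20421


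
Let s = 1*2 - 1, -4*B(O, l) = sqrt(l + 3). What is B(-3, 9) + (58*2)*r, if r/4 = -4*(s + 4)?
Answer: -9280 - sqrt(3)/2 ≈ -9280.9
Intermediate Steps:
B(O, l) = -sqrt(3 + l)/4 (B(O, l) = -sqrt(l + 3)/4 = -sqrt(3 + l)/4)
s = 1 (s = 2 - 1 = 1)
r = -80 (r = 4*(-4*(1 + 4)) = 4*(-4*5) = 4*(-20) = -80)
B(-3, 9) + (58*2)*r = -sqrt(3 + 9)/4 + (58*2)*(-80) = -sqrt(3)/2 + 116*(-80) = -sqrt(3)/2 - 9280 = -9280 - sqrt(3)/2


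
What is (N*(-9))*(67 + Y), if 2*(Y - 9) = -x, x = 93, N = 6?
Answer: -1593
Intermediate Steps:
Y = -75/2 (Y = 9 + (-1*93)/2 = 9 + (½)*(-93) = 9 - 93/2 = -75/2 ≈ -37.500)
(N*(-9))*(67 + Y) = (6*(-9))*(67 - 75/2) = -54*59/2 = -1593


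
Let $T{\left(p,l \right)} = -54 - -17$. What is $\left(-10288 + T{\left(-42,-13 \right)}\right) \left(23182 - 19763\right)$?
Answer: $-35301175$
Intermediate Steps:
$T{\left(p,l \right)} = -37$ ($T{\left(p,l \right)} = -54 + 17 = -37$)
$\left(-10288 + T{\left(-42,-13 \right)}\right) \left(23182 - 19763\right) = \left(-10288 - 37\right) \left(23182 - 19763\right) = \left(-10325\right) 3419 = -35301175$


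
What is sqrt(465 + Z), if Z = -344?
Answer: 11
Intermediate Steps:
sqrt(465 + Z) = sqrt(465 - 344) = sqrt(121) = 11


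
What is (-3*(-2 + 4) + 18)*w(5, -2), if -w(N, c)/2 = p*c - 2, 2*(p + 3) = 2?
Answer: -48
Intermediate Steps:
p = -2 (p = -3 + (1/2)*2 = -3 + 1 = -2)
w(N, c) = 4 + 4*c (w(N, c) = -2*(-2*c - 2) = -2*(-2 - 2*c) = 4 + 4*c)
(-3*(-2 + 4) + 18)*w(5, -2) = (-3*(-2 + 4) + 18)*(4 + 4*(-2)) = (-3*2 + 18)*(4 - 8) = (-6 + 18)*(-4) = 12*(-4) = -48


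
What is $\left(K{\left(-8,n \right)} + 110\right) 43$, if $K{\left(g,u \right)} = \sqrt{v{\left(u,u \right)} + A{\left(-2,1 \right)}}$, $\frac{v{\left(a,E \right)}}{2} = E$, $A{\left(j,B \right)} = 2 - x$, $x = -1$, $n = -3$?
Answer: $4730 + 43 i \sqrt{3} \approx 4730.0 + 74.478 i$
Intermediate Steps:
$A{\left(j,B \right)} = 3$ ($A{\left(j,B \right)} = 2 - -1 = 2 + 1 = 3$)
$v{\left(a,E \right)} = 2 E$
$K{\left(g,u \right)} = \sqrt{3 + 2 u}$ ($K{\left(g,u \right)} = \sqrt{2 u + 3} = \sqrt{3 + 2 u}$)
$\left(K{\left(-8,n \right)} + 110\right) 43 = \left(\sqrt{3 + 2 \left(-3\right)} + 110\right) 43 = \left(\sqrt{3 - 6} + 110\right) 43 = \left(\sqrt{-3} + 110\right) 43 = \left(i \sqrt{3} + 110\right) 43 = \left(110 + i \sqrt{3}\right) 43 = 4730 + 43 i \sqrt{3}$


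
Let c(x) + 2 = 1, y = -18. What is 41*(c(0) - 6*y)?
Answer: 4387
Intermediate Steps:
c(x) = -1 (c(x) = -2 + 1 = -1)
41*(c(0) - 6*y) = 41*(-1 - 6*(-18)) = 41*(-1 + 108) = 41*107 = 4387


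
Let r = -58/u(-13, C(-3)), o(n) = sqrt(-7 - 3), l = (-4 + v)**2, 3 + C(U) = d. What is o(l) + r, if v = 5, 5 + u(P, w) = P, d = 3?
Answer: 29/9 + I*sqrt(10) ≈ 3.2222 + 3.1623*I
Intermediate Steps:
C(U) = 0 (C(U) = -3 + 3 = 0)
u(P, w) = -5 + P
l = 1 (l = (-4 + 5)**2 = 1**2 = 1)
o(n) = I*sqrt(10) (o(n) = sqrt(-10) = I*sqrt(10))
r = 29/9 (r = -58/(-5 - 13) = -58/(-18) = -58*(-1/18) = 29/9 ≈ 3.2222)
o(l) + r = I*sqrt(10) + 29/9 = 29/9 + I*sqrt(10)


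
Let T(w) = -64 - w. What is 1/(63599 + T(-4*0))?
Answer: 1/63535 ≈ 1.5739e-5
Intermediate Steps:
1/(63599 + T(-4*0)) = 1/(63599 + (-64 - (-4)*0)) = 1/(63599 + (-64 - 1*0)) = 1/(63599 + (-64 + 0)) = 1/(63599 - 64) = 1/63535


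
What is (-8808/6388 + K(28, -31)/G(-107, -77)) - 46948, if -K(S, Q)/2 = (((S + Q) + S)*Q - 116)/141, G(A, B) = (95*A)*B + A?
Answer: -459642425715355/9790170547 ≈ -46949.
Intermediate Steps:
G(A, B) = A + 95*A*B (G(A, B) = 95*A*B + A = A + 95*A*B)
K(S, Q) = 232/141 - 2*Q*(Q + 2*S)/141 (K(S, Q) = -2*(((S + Q) + S)*Q - 116)/141 = -2*(((Q + S) + S)*Q - 116)/141 = -2*((Q + 2*S)*Q - 116)/141 = -2*(Q*(Q + 2*S) - 116)/141 = -2*(-116 + Q*(Q + 2*S))/141 = -2*(-116/141 + Q*(Q + 2*S)/141) = 232/141 - 2*Q*(Q + 2*S)/141)
(-8808/6388 + K(28, -31)/G(-107, -77)) - 46948 = (-8808/6388 + (232/141 - 2/141*(-31)**2 - 4/141*(-31)*28)/((-107*(1 + 95*(-77))))) - 46948 = (-8808*1/6388 + (232/141 - 2/141*961 + 3472/141)/((-107*(1 - 7315)))) - 46948 = (-2202/1597 + (232/141 - 1922/141 + 3472/141)/((-107*(-7314)))) - 46948 = (-2202/1597 + (594/47)/782598) - 46948 = (-2202/1597 + (594/47)*(1/782598)) - 46948 = (-2202/1597 + 99/6130351) - 46948 = -13498874799/9790170547 - 46948 = -459642425715355/9790170547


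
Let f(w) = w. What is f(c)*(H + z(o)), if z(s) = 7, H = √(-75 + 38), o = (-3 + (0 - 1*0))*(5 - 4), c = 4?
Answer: 28 + 4*I*√37 ≈ 28.0 + 24.331*I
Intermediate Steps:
o = -3 (o = (-3 + (0 + 0))*1 = (-3 + 0)*1 = -3*1 = -3)
H = I*√37 (H = √(-37) = I*√37 ≈ 6.0828*I)
f(c)*(H + z(o)) = 4*(I*√37 + 7) = 4*(7 + I*√37) = 28 + 4*I*√37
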